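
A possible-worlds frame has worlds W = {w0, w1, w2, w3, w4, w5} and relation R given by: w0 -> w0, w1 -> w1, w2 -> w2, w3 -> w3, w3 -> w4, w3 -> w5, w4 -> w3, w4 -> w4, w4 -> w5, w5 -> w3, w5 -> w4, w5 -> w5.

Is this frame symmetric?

Yes

Symmetric: yes — every pair in R has its reverse in R.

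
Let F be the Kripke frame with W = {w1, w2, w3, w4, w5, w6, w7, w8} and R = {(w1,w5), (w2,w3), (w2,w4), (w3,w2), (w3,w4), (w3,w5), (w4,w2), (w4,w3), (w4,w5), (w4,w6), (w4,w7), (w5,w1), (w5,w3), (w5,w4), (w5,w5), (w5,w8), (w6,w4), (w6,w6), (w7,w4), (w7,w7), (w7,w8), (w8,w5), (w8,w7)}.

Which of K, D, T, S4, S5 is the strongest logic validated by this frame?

Serial (axiom D): yes — every world has a successor (e.g. w1 R w5).
Reflexive (axiom T): no — w1 is not related to itself.
Transitive (axiom 4): no — w1 R w5 and w5 R w3, but not w1 R w3.
Euclidean (axiom 5): no — w3 R w2 and w3 R w5, but not w2 R w5.
So F validates K, D; T would additionally require R to be reflexive. The strongest is D.

D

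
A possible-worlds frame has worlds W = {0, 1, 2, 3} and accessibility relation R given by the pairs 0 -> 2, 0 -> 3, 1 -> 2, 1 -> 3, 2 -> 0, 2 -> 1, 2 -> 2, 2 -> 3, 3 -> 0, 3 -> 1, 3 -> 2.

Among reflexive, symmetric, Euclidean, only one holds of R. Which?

symmetric

Reflexive: no — 0 is not related to itself.
Symmetric: yes — every pair in R has its reverse in R.
Euclidean: no — 2 R 0 and 2 R 1, but not 0 R 1.
Only symmetric holds.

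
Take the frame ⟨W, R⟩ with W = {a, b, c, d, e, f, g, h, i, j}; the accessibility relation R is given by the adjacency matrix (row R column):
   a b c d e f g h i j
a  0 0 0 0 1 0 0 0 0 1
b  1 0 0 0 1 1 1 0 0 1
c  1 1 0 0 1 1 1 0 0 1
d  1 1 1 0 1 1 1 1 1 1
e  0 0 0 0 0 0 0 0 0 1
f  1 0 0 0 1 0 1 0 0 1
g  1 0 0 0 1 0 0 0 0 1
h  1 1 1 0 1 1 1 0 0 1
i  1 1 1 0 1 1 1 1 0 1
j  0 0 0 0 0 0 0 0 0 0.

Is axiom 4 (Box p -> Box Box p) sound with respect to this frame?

By correspondence theory, 4 is valid on a frame iff R is transitive.
Transitive: yes — every two-step R-path is closed by a direct edge.

Yes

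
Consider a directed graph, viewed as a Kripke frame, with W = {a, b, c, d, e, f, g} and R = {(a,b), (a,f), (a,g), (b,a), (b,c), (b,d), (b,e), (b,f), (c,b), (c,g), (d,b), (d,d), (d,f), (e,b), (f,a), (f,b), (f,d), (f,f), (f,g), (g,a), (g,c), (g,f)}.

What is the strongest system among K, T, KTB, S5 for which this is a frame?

K

Reflexive (axiom T): no — a is not related to itself.
Symmetric (axiom B): yes — every pair in R has its reverse in R.
Euclidean (axiom 5): no — a R b and a R g, but not b R g.
So F validates K; T would additionally require R to be reflexive. The strongest is K.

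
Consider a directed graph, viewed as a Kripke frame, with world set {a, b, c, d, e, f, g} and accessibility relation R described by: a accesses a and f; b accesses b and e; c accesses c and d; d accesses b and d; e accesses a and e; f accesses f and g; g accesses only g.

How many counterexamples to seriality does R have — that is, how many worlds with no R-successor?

0

R is serial; there are no such worlds.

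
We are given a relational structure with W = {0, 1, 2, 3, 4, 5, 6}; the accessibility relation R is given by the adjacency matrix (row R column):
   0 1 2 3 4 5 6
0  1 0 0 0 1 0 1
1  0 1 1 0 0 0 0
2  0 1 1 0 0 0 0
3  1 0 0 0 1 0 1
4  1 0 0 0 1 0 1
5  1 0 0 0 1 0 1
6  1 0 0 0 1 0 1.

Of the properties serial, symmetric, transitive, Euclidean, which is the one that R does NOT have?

Serial: yes — every world has a successor (e.g. 0 R 0).
Symmetric: no — 3 R 0 but not 0 R 3.
Transitive: yes — every two-step R-path is closed by a direct edge.
Euclidean: yes — any two successors of a common world are R-related.
Only symmetric fails.

symmetric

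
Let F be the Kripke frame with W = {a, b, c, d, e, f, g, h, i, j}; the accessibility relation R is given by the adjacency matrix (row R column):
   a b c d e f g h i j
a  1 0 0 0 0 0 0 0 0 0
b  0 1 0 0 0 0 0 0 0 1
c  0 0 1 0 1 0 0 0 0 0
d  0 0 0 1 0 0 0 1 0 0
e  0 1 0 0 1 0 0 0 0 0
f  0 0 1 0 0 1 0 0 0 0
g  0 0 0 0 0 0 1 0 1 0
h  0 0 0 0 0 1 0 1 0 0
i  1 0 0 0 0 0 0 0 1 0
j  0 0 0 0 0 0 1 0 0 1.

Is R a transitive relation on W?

Transitive: no — b R j and j R g, but not b R g.

No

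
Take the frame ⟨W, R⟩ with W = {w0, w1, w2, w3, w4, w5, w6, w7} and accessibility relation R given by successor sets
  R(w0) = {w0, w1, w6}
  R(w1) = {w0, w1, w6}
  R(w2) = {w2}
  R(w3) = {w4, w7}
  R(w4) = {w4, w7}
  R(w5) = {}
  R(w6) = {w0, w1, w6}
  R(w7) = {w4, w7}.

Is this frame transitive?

Transitive: yes — every two-step R-path is closed by a direct edge.

Yes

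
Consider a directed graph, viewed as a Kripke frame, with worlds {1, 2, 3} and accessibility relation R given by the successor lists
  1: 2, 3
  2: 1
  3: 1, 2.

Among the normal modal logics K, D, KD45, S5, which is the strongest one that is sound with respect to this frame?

D

Serial (axiom D): yes — every world has a successor (e.g. 1 R 2).
Euclidean (axiom 5): no — 1 R 2 and 1 R 3, but not 2 R 3.
Transitive (axiom 4): no — 2 R 1 and 1 R 3, but not 2 R 3.
Reflexive (axiom T): no — 1 is not related to itself.
So F validates K, D; KD45 would additionally require R to be Euclidean and transitive. The strongest is D.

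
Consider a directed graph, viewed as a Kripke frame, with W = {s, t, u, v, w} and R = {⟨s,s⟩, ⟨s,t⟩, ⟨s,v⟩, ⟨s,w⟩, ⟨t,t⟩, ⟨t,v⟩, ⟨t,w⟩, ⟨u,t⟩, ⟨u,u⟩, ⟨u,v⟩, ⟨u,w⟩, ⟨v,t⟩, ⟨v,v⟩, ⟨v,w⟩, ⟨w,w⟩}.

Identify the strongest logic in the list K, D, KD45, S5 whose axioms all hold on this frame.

Serial (axiom D): yes — every world has a successor (e.g. s R s).
Euclidean (axiom 5): no — s R w and s R t, but not w R t.
Transitive (axiom 4): yes — every two-step R-path is closed by a direct edge.
Reflexive (axiom T): yes — every world is R-related to itself.
So F validates K, D; KD45 would additionally require R to be Euclidean. The strongest is D.

D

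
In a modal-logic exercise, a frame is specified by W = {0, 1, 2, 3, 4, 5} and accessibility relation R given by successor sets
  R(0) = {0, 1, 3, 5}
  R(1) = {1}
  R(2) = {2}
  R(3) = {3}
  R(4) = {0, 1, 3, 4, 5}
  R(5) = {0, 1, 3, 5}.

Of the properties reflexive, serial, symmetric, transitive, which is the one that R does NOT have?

Reflexive: yes — every world is R-related to itself.
Serial: yes — every world has a successor (e.g. 0 R 0).
Symmetric: no — 0 R 1 but not 1 R 0.
Transitive: yes — every two-step R-path is closed by a direct edge.
Only symmetric fails.

symmetric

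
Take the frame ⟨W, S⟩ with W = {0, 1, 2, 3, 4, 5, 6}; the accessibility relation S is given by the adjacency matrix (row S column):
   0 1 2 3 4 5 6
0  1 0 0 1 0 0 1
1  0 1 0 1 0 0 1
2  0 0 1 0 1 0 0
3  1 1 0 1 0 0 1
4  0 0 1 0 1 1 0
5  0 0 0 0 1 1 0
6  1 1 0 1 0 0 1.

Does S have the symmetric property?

Symmetric: yes — every pair in S has its reverse in S.

Yes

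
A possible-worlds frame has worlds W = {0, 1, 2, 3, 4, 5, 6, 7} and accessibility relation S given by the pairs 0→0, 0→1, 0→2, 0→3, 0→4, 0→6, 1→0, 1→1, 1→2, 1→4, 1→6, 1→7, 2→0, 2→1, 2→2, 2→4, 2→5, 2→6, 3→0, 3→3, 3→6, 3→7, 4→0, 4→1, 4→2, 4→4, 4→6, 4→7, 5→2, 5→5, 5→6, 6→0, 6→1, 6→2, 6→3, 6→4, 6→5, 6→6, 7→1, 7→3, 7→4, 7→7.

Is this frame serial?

Yes

Serial: yes — every world has a successor (e.g. 0 S 0).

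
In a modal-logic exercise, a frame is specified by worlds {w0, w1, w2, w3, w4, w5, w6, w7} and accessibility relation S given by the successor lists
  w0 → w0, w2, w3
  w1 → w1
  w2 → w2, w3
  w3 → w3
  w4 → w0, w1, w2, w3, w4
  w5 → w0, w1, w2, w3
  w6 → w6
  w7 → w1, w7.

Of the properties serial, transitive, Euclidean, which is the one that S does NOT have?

Euclidean

Serial: yes — every world has a successor (e.g. w0 S w0).
Transitive: yes — every two-step S-path is closed by a direct edge.
Euclidean: no — w0 S w3 and w0 S w2, but not w3 S w2.
Only Euclidean fails.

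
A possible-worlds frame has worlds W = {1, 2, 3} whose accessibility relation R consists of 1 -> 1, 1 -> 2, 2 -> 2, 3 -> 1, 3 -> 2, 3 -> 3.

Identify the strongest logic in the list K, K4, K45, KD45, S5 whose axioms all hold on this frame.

K4

Transitive (axiom 4): yes — every two-step R-path is closed by a direct edge.
Euclidean (axiom 5): no — 3 R 2 and 3 R 1, but not 2 R 1.
Serial (axiom D): yes — every world has a successor (e.g. 1 R 1).
Reflexive (axiom T): yes — every world is R-related to itself.
So F validates K, K4; K45 would additionally require R to be Euclidean. The strongest is K4.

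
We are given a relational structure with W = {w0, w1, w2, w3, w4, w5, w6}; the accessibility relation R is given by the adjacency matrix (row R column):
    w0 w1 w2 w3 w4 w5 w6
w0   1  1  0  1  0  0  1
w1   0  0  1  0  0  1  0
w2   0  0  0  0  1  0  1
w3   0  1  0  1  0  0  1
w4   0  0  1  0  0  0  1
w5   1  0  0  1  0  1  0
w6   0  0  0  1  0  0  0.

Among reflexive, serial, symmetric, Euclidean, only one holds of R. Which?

Reflexive: no — w1 is not related to itself.
Serial: yes — every world has a successor (e.g. w0 R w0).
Symmetric: no — w0 R w1 but not w1 R w0.
Euclidean: no — w0 R w1 and w0 R w3, but not w1 R w3.
Only serial holds.

serial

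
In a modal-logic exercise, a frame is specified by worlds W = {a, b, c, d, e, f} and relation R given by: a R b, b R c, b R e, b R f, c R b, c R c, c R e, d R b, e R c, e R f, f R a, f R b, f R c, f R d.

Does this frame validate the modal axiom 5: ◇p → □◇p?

By correspondence theory, 5 is valid on a frame iff R is Euclidean.
Euclidean: no — b R c and b R f, but not c R f.

No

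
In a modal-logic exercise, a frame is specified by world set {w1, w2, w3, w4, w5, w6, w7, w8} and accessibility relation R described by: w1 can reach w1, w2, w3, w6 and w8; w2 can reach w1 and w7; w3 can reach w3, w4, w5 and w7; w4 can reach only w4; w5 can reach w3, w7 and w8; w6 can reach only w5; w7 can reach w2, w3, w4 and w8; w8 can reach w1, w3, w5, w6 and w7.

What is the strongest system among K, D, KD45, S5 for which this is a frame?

D

Serial (axiom D): yes — every world has a successor (e.g. w1 R w1).
Euclidean (axiom 5): no — w1 R w2 and w1 R w3, but not w2 R w3.
Transitive (axiom 4): no — w1 R w2 and w2 R w7, but not w1 R w7.
Reflexive (axiom T): no — w2 is not related to itself.
So F validates K, D; KD45 would additionally require R to be Euclidean and transitive. The strongest is D.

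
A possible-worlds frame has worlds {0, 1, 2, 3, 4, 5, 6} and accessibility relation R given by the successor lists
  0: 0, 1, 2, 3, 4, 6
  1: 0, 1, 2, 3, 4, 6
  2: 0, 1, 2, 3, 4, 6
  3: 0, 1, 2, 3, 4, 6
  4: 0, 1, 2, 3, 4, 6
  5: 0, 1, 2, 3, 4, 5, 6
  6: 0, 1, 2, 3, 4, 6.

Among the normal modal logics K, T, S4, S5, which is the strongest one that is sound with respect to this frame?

Reflexive (axiom T): yes — every world is R-related to itself.
Transitive (axiom 4): yes — every two-step R-path is closed by a direct edge.
Euclidean (axiom 5): no — 5 R 0 and 5 R 5, but not 0 R 5.
So F validates K, T, S4; S5 would additionally require R to be Euclidean. The strongest is S4.

S4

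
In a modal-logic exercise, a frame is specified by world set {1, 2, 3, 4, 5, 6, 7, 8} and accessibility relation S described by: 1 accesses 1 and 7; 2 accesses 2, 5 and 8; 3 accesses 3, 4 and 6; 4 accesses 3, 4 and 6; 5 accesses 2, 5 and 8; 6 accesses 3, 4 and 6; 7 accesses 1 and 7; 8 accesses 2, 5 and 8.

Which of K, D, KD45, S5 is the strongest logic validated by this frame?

Serial (axiom D): yes — every world has a successor (e.g. 1 S 1).
Euclidean (axiom 5): yes — any two successors of a common world are S-related.
Transitive (axiom 4): yes — every two-step S-path is closed by a direct edge.
Reflexive (axiom T): yes — every world is S-related to itself.
So F validates K, D, KD45, S5. The strongest is S5.

S5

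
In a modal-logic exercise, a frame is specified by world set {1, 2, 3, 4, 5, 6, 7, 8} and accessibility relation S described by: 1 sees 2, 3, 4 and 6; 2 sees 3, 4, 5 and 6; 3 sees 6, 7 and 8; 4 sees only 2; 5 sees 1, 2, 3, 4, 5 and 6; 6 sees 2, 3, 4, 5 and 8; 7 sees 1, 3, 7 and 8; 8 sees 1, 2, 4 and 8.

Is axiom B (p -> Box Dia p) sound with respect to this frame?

By correspondence theory, B is valid on a frame iff S is symmetric.
Symmetric: no — 1 S 2 but not 2 S 1.

No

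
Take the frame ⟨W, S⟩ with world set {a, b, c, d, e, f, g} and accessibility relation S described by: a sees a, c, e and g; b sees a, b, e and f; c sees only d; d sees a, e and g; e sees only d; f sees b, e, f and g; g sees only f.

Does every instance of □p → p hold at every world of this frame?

The schema T characterises exactly the reflexive frames.
Reflexive: no — c is not related to itself.

No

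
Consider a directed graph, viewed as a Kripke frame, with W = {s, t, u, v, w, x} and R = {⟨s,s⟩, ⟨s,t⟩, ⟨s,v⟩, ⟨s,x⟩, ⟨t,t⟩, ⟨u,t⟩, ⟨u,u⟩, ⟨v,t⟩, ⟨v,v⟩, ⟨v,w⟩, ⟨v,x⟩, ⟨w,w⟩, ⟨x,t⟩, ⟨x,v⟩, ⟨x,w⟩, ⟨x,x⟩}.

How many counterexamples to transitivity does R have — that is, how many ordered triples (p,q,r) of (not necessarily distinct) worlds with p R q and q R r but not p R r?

Enumerating: (s,v,w), (s,x,w).

2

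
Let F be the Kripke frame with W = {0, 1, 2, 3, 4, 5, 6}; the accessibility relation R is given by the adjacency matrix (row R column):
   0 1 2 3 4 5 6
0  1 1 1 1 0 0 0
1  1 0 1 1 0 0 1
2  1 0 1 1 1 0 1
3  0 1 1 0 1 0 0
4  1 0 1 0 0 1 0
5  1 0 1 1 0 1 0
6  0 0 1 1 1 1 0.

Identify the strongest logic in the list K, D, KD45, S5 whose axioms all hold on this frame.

Serial (axiom D): yes — every world has a successor (e.g. 0 R 0).
Euclidean (axiom 5): no — 0 R 2 and 0 R 1, but not 2 R 1.
Transitive (axiom 4): no — 0 R 1 and 1 R 6, but not 0 R 6.
Reflexive (axiom T): no — 1 is not related to itself.
So F validates K, D; KD45 would additionally require R to be Euclidean and transitive. The strongest is D.

D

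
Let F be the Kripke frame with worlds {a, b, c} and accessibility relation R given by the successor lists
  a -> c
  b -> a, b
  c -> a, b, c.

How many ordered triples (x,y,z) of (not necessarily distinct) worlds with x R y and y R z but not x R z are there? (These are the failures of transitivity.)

Enumerating: (a,c,a), (a,c,b), (b,a,c).

3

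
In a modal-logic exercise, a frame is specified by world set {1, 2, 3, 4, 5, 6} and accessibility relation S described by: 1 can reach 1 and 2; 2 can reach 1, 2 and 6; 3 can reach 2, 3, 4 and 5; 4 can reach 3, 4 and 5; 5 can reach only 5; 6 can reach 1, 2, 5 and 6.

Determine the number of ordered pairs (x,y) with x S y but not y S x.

5

Enumerating: (3,2), (3,5), (4,5), (6,1), (6,5).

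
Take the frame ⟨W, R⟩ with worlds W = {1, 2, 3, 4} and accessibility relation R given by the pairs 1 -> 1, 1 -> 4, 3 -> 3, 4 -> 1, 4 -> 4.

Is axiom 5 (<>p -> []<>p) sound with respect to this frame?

By correspondence theory, 5 is valid on a frame iff R is Euclidean.
Euclidean: yes — any two successors of a common world are R-related.

Yes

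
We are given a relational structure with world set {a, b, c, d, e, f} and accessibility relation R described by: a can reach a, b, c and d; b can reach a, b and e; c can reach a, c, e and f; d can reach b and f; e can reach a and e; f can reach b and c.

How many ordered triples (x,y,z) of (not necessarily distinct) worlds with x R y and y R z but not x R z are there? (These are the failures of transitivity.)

20

Enumerating: (a,b,e), (a,c,e), (a,c,f), (a,d,f), (b,a,c), (b,a,d), (c,a,b), (c,a,d), (c,f,b), (d,b,a), (d,b,e), (d,f,c), … and 8 more.
Total: 20.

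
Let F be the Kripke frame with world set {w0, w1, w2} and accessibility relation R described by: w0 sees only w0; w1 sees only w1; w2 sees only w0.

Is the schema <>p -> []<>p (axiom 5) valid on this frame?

Axiom 5 corresponds to the accessibility relation being Euclidean.
Euclidean: yes — any two successors of a common world are R-related.

Yes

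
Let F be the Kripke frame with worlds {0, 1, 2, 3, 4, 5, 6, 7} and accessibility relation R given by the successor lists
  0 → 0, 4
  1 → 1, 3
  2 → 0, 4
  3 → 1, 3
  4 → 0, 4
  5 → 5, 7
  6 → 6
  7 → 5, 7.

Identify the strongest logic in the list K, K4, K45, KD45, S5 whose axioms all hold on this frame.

KD45

Transitive (axiom 4): yes — every two-step R-path is closed by a direct edge.
Euclidean (axiom 5): yes — any two successors of a common world are R-related.
Serial (axiom D): yes — every world has a successor (e.g. 0 R 0).
Reflexive (axiom T): no — 2 is not related to itself.
So F validates K, K4, K45, KD45; S5 would additionally require R to be reflexive. The strongest is KD45.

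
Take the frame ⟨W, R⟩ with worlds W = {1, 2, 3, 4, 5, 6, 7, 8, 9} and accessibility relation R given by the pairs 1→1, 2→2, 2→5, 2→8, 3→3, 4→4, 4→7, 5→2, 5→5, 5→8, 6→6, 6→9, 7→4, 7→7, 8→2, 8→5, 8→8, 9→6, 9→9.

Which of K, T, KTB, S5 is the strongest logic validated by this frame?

S5

Reflexive (axiom T): yes — every world is R-related to itself.
Symmetric (axiom B): yes — every pair in R has its reverse in R.
Euclidean (axiom 5): yes — any two successors of a common world are R-related.
So F validates K, T, KTB, S5. The strongest is S5.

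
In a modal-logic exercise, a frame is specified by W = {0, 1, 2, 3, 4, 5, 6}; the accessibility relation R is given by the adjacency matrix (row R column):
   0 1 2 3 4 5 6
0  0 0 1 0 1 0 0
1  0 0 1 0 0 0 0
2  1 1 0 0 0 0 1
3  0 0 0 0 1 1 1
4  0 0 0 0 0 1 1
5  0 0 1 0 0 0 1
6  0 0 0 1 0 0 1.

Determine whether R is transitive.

No

Transitive: no — 0 R 2 and 2 R 1, but not 0 R 1.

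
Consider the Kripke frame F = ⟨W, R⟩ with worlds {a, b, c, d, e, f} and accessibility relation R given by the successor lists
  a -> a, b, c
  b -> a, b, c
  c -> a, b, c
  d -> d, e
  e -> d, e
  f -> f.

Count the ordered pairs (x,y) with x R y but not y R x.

R is symmetric; there are no such tuples.

0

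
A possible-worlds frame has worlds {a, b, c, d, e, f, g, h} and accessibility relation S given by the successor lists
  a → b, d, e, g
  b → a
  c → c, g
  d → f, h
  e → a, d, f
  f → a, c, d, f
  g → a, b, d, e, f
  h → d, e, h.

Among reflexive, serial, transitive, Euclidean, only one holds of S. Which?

Reflexive: no — a is not related to itself.
Serial: yes — every world has a successor (e.g. a S b).
Transitive: no — a S d and d S f, but not a S f.
Euclidean: no — a S b and a S d, but not b S d.
Only serial holds.

serial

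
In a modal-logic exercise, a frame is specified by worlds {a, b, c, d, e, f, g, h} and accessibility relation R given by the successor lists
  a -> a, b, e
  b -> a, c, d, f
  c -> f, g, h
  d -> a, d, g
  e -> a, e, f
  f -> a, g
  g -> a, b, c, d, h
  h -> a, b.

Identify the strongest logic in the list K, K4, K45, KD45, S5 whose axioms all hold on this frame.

Transitive (axiom 4): no — a R b and b R c, but not a R c.
Euclidean (axiom 5): no — a R b and a R e, but not b R e.
Serial (axiom D): yes — every world has a successor (e.g. a R a).
Reflexive (axiom T): no — b is not related to itself.
So F validates K; K4 would additionally require R to be transitive. The strongest is K.

K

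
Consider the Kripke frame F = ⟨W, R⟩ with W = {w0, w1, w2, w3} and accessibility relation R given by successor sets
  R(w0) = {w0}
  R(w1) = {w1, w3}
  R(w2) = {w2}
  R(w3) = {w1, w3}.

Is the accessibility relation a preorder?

Reflexive: yes — every world is R-related to itself.
Transitive: yes — every two-step R-path is closed by a direct edge.
So R is a preorder.

Yes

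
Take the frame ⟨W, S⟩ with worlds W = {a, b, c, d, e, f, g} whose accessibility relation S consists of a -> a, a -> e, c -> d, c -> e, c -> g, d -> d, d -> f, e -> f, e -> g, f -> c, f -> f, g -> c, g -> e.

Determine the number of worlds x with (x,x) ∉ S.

Enumerating: b, c, e, g.

4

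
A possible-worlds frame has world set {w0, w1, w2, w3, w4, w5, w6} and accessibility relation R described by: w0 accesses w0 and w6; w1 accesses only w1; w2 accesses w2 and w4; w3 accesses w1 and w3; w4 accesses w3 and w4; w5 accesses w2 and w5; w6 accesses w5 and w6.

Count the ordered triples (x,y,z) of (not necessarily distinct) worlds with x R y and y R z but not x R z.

5

Enumerating: (w0,w6,w5), (w2,w4,w3), (w4,w3,w1), (w5,w2,w4), (w6,w5,w2).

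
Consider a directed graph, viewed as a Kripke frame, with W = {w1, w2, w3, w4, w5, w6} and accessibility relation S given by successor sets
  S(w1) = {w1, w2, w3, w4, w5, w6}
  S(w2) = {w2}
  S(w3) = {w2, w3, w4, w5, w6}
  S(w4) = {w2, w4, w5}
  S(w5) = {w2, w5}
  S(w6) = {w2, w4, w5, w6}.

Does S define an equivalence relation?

Reflexive: yes — every world is S-related to itself.
Symmetric: no — w1 S w2 but not w2 S w1.
Transitive: yes — every two-step S-path is closed by a direct edge.
So S is not an equivalence relation.

No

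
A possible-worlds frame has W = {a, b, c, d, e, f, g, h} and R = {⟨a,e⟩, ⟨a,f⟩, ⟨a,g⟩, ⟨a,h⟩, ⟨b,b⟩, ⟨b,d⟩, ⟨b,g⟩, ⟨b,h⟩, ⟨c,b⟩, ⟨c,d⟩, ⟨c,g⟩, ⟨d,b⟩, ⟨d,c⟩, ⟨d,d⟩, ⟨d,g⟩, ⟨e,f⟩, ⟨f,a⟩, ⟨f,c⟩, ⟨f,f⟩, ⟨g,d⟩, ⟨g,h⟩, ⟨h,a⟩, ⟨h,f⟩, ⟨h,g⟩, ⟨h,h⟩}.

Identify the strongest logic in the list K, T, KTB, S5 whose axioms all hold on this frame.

Reflexive (axiom T): no — a is not related to itself.
Symmetric (axiom B): no — a R e but not e R a.
Euclidean (axiom 5): no — a R e and a R g, but not e R g.
So F validates K; T would additionally require R to be reflexive. The strongest is K.

K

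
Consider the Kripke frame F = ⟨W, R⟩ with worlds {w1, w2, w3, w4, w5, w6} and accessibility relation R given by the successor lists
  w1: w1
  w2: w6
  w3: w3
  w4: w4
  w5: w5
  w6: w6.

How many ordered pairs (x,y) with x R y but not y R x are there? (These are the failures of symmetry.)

1

Enumerating: (w2,w6).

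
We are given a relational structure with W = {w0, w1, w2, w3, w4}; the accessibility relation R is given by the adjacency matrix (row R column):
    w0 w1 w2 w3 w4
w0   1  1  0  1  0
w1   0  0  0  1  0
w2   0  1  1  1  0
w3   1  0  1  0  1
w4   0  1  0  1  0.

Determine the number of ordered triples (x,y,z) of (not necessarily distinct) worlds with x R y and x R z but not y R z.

Enumerating: (w0,w1,w0), (w0,w1,w1), (w0,w3,w1), (w0,w3,w3), (w1,w3,w3), (w2,w1,w1), (w2,w1,w2), (w2,w3,w1), (w2,w3,w3), (w3,w0,w2), (w3,w0,w4), (w3,w2,w0), … and 7 more.
Total: 19.

19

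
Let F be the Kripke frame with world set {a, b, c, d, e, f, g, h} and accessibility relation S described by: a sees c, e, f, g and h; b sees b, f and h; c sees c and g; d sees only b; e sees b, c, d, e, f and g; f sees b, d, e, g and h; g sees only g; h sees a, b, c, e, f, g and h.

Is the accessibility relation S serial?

Serial: yes — every world has a successor (e.g. a S c).

Yes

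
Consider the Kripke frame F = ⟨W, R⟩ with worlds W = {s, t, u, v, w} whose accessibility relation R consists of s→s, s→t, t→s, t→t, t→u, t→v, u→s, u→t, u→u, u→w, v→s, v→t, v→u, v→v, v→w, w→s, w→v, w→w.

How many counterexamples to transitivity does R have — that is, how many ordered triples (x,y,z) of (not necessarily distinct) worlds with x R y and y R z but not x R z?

Enumerating: (s,t,u), (s,t,v), (t,u,w), (t,v,w), (u,t,v), (u,w,v), (w,s,t), (w,v,t), (w,v,u).

9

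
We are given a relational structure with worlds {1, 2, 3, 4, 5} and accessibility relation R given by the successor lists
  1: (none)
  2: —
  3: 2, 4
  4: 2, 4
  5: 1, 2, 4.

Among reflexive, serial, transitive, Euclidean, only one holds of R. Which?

transitive

Reflexive: no — 1 is not related to itself.
Serial: no — 1 has no R-successor.
Transitive: yes — every two-step R-path is closed by a direct edge.
Euclidean: no — 3 R 2 and 3 R 4, but not 2 R 4.
Only transitive holds.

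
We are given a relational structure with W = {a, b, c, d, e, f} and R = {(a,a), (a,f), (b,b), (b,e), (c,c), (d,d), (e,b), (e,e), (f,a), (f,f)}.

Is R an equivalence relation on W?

Yes

Reflexive: yes — every world is R-related to itself.
Symmetric: yes — every pair in R has its reverse in R.
Transitive: yes — every two-step R-path is closed by a direct edge.
So R is an equivalence relation.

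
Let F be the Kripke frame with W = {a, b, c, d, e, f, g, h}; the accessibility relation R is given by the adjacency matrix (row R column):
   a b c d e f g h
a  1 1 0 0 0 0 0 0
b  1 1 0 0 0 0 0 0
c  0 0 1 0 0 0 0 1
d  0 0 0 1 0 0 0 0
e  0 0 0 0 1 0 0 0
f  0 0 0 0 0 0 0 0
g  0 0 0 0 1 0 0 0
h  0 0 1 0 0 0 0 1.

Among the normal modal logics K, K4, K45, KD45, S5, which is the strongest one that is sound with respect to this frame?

K45

Transitive (axiom 4): yes — every two-step R-path is closed by a direct edge.
Euclidean (axiom 5): yes — any two successors of a common world are R-related.
Serial (axiom D): no — f has no R-successor.
Reflexive (axiom T): no — f is not related to itself.
So F validates K, K4, K45; KD45 would additionally require R to be serial. The strongest is K45.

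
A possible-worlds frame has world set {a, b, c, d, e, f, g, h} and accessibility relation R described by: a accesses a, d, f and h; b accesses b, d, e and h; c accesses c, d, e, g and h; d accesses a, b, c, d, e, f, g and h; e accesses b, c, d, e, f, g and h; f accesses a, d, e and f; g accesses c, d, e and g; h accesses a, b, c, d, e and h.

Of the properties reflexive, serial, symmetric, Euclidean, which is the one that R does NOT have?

Reflexive: yes — every world is R-related to itself.
Serial: yes — every world has a successor (e.g. a R a).
Symmetric: yes — every pair in R has its reverse in R.
Euclidean: no — a R f and a R h, but not f R h.
Only Euclidean fails.

Euclidean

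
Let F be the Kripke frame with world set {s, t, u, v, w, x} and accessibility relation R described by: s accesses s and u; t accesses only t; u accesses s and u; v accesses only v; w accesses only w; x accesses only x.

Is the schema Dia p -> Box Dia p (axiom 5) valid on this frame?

Yes

The schema 5 characterises exactly the Euclidean frames.
Euclidean: yes — any two successors of a common world are R-related.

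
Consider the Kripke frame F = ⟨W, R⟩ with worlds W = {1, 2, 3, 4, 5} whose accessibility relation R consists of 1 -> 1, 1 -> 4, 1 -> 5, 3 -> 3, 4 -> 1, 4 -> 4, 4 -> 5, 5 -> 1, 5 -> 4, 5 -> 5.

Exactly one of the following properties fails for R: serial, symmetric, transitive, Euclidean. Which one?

Serial: no — 2 has no R-successor.
Symmetric: yes — every pair in R has its reverse in R.
Transitive: yes — every two-step R-path is closed by a direct edge.
Euclidean: yes — any two successors of a common world are R-related.
Only serial fails.

serial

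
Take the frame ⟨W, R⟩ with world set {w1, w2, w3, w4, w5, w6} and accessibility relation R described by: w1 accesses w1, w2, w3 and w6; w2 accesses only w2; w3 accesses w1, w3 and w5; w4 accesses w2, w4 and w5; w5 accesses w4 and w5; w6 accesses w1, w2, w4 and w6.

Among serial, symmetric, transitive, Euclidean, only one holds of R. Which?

serial

Serial: yes — every world has a successor (e.g. w1 R w1).
Symmetric: no — w1 R w2 but not w2 R w1.
Transitive: no — w1 R w3 and w3 R w5, but not w1 R w5.
Euclidean: no — w1 R w2 and w1 R w3, but not w2 R w3.
Only serial holds.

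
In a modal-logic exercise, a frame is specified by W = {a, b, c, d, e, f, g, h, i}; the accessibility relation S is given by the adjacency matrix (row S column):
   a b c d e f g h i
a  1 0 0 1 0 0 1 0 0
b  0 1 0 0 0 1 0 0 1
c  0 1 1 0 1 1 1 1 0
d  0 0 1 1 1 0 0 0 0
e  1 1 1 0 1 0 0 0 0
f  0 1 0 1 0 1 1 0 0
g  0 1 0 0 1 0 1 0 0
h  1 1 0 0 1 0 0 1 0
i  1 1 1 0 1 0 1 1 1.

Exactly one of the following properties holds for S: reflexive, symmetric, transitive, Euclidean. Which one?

reflexive

Reflexive: yes — every world is S-related to itself.
Symmetric: no — a S d but not d S a.
Transitive: no — a S d and d S c, but not a S c.
Euclidean: no — a S d and a S g, but not d S g.
Only reflexive holds.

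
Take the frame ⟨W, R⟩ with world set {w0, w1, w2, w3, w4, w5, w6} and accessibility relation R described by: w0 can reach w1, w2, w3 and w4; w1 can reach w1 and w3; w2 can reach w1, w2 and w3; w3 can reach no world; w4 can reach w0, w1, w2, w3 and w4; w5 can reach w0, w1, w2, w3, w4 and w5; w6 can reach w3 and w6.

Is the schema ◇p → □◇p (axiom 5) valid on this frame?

The schema 5 characterises exactly the Euclidean frames.
Euclidean: no — w0 R w1 and w0 R w2, but not w1 R w2.

No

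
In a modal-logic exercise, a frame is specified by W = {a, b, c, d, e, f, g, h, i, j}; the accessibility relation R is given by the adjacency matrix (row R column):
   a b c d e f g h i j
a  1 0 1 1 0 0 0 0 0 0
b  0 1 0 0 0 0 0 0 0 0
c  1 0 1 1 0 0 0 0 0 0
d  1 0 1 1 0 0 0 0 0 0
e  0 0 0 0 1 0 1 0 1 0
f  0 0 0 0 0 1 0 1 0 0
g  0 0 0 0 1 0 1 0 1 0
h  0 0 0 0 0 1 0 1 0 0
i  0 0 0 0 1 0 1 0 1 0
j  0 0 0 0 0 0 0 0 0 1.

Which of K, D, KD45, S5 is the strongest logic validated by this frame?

Serial (axiom D): yes — every world has a successor (e.g. a R a).
Euclidean (axiom 5): yes — any two successors of a common world are R-related.
Transitive (axiom 4): yes — every two-step R-path is closed by a direct edge.
Reflexive (axiom T): yes — every world is R-related to itself.
So F validates K, D, KD45, S5. The strongest is S5.

S5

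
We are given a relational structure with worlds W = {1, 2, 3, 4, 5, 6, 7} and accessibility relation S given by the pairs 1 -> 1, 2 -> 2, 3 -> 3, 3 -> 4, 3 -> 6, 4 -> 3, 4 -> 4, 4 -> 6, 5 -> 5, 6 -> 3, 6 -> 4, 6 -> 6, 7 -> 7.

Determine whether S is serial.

Yes

Serial: yes — every world has a successor (e.g. 1 S 1).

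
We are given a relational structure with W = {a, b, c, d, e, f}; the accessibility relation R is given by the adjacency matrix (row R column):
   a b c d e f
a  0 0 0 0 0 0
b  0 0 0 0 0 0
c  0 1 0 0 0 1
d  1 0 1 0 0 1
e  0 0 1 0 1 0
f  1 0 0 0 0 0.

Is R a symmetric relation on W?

Symmetric: no — c R b but not b R c.

No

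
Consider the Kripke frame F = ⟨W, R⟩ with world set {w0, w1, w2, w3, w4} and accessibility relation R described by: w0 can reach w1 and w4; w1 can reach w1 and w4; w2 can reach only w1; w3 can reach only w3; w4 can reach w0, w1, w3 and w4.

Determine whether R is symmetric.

No

Symmetric: no — w0 R w1 but not w1 R w0.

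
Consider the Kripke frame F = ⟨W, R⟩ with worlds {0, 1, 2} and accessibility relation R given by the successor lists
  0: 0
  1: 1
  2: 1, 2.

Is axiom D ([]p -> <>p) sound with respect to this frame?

Yes

The schema D characterises exactly the serial frames.
Serial: yes — every world has a successor (e.g. 0 R 0).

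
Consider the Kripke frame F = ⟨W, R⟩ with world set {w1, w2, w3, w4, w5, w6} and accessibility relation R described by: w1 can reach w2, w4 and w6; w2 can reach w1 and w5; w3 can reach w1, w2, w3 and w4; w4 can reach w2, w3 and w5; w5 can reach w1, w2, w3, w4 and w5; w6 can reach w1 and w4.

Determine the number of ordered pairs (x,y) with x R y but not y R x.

Enumerating: (w1,w4), (w3,w1), (w3,w2), (w4,w2), (w5,w1), (w5,w3), (w6,w4).

7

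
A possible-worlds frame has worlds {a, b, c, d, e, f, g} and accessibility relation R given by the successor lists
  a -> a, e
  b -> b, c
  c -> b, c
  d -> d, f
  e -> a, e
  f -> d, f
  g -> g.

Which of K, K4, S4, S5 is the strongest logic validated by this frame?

S5

Transitive (axiom 4): yes — every two-step R-path is closed by a direct edge.
Reflexive (axiom T): yes — every world is R-related to itself.
Euclidean (axiom 5): yes — any two successors of a common world are R-related.
So F validates K, K4, S4, S5. The strongest is S5.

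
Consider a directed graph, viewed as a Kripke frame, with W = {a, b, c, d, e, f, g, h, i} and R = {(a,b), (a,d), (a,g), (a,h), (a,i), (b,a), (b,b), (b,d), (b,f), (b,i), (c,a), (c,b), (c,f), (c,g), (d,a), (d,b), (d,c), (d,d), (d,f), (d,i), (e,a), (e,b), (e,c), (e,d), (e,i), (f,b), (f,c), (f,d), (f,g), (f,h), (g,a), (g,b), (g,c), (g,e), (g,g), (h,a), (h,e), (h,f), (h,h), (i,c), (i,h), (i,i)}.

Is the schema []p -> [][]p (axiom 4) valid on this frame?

By correspondence theory, 4 is valid on a frame iff R is transitive.
Transitive: no — a R b and b R f, but not a R f.

No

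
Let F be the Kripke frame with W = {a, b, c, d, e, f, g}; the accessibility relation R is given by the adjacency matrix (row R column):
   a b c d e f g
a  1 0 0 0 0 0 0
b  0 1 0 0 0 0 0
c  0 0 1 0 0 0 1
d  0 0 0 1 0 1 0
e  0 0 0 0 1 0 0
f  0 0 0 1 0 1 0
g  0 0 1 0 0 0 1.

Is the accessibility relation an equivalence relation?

Yes

Reflexive: yes — every world is R-related to itself.
Symmetric: yes — every pair in R has its reverse in R.
Transitive: yes — every two-step R-path is closed by a direct edge.
So R is an equivalence relation.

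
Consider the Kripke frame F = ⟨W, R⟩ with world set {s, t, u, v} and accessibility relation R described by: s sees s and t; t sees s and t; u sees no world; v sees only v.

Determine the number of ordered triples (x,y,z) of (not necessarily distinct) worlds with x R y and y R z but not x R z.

0

R is transitive; there are no such tuples.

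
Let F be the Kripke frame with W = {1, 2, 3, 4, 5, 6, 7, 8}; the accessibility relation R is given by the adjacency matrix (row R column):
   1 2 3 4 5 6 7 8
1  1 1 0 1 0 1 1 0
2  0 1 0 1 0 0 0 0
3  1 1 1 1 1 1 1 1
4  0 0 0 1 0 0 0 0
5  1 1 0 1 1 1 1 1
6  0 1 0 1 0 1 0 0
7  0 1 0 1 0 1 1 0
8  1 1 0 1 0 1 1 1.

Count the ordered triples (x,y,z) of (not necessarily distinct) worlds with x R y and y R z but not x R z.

R is transitive; there are no such tuples.

0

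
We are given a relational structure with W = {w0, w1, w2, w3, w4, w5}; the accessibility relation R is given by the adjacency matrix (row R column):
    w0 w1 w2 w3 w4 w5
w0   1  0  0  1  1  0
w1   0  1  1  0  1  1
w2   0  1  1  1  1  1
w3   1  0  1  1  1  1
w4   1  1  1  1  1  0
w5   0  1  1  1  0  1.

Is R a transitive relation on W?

No

Transitive: no — w0 R w3 and w3 R w2, but not w0 R w2.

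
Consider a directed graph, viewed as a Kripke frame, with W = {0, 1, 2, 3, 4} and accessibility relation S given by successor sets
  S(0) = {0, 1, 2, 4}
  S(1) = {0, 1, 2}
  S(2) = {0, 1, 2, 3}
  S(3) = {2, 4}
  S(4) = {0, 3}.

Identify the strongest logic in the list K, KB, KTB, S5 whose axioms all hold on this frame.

Symmetric (axiom B): yes — every pair in S has its reverse in S.
Reflexive (axiom T): no — 3 is not related to itself.
Euclidean (axiom 5): no — 0 S 1 and 0 S 4, but not 1 S 4.
So F validates K, KB; KTB would additionally require S to be reflexive. The strongest is KB.

KB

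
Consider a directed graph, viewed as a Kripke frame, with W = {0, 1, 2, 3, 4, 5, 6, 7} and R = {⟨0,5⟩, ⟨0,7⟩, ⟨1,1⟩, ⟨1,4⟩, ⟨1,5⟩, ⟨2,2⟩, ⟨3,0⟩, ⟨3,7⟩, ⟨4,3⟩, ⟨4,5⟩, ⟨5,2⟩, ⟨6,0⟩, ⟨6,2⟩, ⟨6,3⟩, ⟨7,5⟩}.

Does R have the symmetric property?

Symmetric: no — 0 R 5 but not 5 R 0.

No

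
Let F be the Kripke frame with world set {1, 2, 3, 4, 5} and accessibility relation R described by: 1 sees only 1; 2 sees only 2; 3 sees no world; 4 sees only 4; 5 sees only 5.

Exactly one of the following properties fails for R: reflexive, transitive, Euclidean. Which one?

reflexive

Reflexive: no — 3 is not related to itself.
Transitive: yes — every two-step R-path is closed by a direct edge.
Euclidean: yes — any two successors of a common world are R-related.
Only reflexive fails.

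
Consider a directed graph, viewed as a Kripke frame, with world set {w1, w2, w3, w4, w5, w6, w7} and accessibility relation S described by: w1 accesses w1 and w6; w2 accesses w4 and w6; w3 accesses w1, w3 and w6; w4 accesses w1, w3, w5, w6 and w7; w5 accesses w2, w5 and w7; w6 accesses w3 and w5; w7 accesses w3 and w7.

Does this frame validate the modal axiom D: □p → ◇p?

Axiom D corresponds to the accessibility relation being serial.
Serial: yes — every world has a successor (e.g. w1 S w1).

Yes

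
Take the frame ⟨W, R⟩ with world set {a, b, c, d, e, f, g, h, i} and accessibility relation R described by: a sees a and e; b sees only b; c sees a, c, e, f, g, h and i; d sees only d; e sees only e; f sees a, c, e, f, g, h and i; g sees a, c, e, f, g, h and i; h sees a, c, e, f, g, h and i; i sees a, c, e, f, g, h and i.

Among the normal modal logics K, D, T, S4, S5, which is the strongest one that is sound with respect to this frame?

Serial (axiom D): yes — every world has a successor (e.g. a R a).
Reflexive (axiom T): yes — every world is R-related to itself.
Transitive (axiom 4): yes — every two-step R-path is closed by a direct edge.
Euclidean (axiom 5): no — c R a and c R f, but not a R f.
So F validates K, D, T, S4; S5 would additionally require R to be Euclidean. The strongest is S4.

S4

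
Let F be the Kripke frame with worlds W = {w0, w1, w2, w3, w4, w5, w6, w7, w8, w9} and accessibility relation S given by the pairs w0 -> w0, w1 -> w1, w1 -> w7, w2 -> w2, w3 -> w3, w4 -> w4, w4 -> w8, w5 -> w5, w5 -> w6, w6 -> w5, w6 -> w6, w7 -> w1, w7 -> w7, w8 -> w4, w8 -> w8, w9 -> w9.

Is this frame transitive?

Yes

Transitive: yes — every two-step S-path is closed by a direct edge.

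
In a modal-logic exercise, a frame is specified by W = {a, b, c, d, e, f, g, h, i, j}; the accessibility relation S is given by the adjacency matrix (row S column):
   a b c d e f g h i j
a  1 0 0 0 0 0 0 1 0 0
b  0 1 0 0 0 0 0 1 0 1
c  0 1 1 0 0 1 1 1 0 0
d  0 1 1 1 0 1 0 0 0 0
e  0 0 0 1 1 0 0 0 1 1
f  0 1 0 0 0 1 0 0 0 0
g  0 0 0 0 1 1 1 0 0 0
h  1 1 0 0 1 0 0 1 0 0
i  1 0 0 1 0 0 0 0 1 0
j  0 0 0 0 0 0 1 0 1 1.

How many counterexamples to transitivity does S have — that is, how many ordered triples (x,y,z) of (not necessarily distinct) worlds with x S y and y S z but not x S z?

37

Enumerating: (a,h,b), (a,h,e), (b,h,a), (b,h,e), (b,j,g), (b,j,i), (c,b,j), (c,g,e), (c,h,a), (c,h,e), (d,b,h), (d,b,j), … and 25 more.
Total: 37.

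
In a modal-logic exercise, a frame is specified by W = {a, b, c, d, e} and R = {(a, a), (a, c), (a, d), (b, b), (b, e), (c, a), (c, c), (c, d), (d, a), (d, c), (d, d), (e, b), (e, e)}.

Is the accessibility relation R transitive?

Transitive: yes — every two-step R-path is closed by a direct edge.

Yes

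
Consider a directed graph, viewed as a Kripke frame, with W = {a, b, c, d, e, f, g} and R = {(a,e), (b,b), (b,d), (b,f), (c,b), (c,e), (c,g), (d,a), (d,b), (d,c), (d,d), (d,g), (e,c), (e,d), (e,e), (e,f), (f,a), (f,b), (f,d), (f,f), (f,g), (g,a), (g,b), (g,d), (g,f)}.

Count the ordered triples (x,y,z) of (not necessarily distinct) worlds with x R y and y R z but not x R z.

Enumerating: (a,e,c), (a,e,d), (a,e,f), (b,d,a), (b,d,c), (b,d,g), (b,f,a), (b,f,g), (c,b,d), (c,b,f), (c,e,c), (c,e,d), … and 22 more.
Total: 34.

34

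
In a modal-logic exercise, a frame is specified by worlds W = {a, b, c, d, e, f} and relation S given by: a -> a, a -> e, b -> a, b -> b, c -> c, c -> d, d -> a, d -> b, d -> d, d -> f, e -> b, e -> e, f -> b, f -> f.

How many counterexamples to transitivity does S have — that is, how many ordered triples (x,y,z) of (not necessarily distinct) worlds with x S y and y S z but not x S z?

8

Enumerating: (a,e,b), (b,a,e), (c,d,a), (c,d,b), (c,d,f), (d,a,e), (e,b,a), (f,b,a).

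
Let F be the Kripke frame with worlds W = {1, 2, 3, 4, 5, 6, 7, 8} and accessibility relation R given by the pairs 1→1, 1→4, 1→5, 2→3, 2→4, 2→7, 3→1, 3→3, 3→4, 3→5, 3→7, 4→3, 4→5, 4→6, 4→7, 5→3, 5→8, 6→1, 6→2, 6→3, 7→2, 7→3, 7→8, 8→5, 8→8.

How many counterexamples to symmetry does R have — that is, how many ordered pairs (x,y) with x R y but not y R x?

Enumerating: (1,4), (1,5), (2,3), (2,4), (3,1), (4,5), (4,6), (4,7), (6,1), (6,2), (6,3), (7,8).

12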